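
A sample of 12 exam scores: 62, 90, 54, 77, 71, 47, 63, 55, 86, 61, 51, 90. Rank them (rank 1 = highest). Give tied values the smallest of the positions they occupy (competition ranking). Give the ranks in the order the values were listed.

7, 1, 10, 4, 5, 12, 6, 9, 3, 8, 11, 1

Sorted (descending): 90, 90, 86, 77, 71, 63, 62, 61, 55, 54, 51, 47
The 2 values of 90 occupy positions 1–2 → each gets rank 1.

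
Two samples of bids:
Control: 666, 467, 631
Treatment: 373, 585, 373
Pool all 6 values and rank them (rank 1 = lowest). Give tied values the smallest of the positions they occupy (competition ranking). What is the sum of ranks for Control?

Sorted (ascending): 373, 373, 467, 585, 631, 666
The 2 values of 373 occupy positions 1–2 → each gets rank 1.
Control values → pooled ranks: 666→6, 467→3, 631→5
Rank sum = 6 + 3 + 5 = 14

14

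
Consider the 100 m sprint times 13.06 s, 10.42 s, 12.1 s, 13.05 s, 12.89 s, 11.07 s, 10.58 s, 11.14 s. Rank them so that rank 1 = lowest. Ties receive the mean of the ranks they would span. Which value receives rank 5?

Sorted (ascending): 10.42, 10.58, 11.07, 11.14, 12.1, 12.89, 13.05, 13.06
No ties — each value takes its position as its rank.
Rank 5 → value 12.1.

12.1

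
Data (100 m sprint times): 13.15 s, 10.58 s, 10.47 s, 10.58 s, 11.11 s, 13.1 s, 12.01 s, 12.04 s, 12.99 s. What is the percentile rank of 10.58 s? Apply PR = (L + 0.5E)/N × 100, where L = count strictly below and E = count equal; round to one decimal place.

22.2

N = 9.
Strictly below 10.58: 1. Equal to 10.58: 2.
PR = (1 + 0.5·2)/9 × 100 = 22.2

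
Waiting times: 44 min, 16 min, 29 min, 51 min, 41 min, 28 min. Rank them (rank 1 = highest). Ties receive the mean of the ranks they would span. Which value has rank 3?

Sorted (descending): 51, 44, 41, 29, 28, 16
No ties — each value takes its position as its rank.
Rank 3 → value 41.

41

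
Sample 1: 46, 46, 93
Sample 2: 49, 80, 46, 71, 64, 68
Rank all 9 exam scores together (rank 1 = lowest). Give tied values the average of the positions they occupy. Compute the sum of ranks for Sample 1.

Sorted (ascending): 46, 46, 46, 49, 64, 68, 71, 80, 93
The 3 values of 46 occupy positions 1–3 → average rank 2.
Sample 1 values → pooled ranks: 46→2, 46→2, 93→9
Rank sum = 2 + 2 + 9 = 13

13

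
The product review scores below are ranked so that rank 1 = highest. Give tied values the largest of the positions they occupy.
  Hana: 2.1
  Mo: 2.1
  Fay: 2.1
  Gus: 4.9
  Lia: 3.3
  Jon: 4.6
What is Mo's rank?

6

Sorted (descending): 4.9, 4.6, 3.3, 2.1, 2.1, 2.1
The 3 values of 2.1 occupy positions 4–6 → each gets rank 6.
Mo has value 2.1 → rank 6.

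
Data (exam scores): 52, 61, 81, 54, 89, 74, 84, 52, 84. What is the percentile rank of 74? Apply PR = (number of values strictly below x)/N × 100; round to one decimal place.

N = 9.
Strictly below 74: 4. Equal to 74: 1.
PR = 4/9 × 100 = 44.4

44.4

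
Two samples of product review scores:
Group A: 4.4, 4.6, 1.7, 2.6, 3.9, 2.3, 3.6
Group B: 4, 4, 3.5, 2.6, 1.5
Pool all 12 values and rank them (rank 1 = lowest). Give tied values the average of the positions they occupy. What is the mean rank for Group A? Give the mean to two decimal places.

Sorted (ascending): 1.5, 1.7, 2.3, 2.6, 2.6, 3.5, 3.6, 3.9, 4, 4, 4.4, 4.6
The 2 values of 2.6 occupy positions 4–5 → average rank (4+5)/2 = 4.5.
The 2 values of 4 occupy positions 9–10 → average rank (9+10)/2 = 9.5.
Group A values → pooled ranks: 4.4→11, 4.6→12, 1.7→2, 2.6→4.5, 3.9→8, 2.3→3, 3.6→7
Mean rank = (11 + 12 + 2 + 4.5 + 8 + 3 + 7) / 7 = 6.79

6.79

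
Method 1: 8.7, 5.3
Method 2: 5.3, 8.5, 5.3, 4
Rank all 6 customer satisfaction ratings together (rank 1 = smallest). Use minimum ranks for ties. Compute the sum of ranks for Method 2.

Sorted (ascending): 4, 5.3, 5.3, 5.3, 8.5, 8.7
The 3 values of 5.3 occupy positions 2–4 → each gets rank 2.
Method 2 values → pooled ranks: 5.3→2, 8.5→5, 5.3→2, 4→1
Rank sum = 2 + 5 + 2 + 1 = 10

10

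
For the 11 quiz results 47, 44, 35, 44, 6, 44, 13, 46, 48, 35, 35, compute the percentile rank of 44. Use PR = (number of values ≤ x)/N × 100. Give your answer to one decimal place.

N = 11.
Strictly below 44: 5. Equal to 44: 3.
PR = 8/11 × 100 = 72.7

72.7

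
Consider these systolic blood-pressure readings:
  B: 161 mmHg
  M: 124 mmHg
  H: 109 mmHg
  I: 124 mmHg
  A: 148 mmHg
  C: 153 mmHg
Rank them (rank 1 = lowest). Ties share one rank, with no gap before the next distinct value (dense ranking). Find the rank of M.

Sorted (ascending): 109, 124, 124, 148, 153, 161
The 2 values of 124 share dense rank 2.
Remaining distinct values take the next consecutive integers.
M has value 124 mmHg → rank 2.

2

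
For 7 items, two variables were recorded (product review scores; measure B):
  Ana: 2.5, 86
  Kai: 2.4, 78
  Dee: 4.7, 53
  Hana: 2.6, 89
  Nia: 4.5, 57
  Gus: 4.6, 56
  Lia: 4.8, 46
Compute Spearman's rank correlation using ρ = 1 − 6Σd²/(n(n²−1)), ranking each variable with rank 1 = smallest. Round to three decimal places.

Ranks of variable 1: 2, 1, 6, 3, 4, 5, 7
Ranks of variable 2: 6, 5, 2, 7, 4, 3, 1
d = r₁ − r₂: -4, -4, 4, -4, 0, 2, 6
d²: 16, 16, 16, 16, 0, 4, 36; Σd² = 104
ρ = 1 − 6·104/(7·48) = 1 − 624/336 = -0.857

-0.857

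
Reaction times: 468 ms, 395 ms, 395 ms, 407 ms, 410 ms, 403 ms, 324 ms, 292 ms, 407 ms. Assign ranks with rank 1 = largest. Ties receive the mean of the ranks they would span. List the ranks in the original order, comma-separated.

Sorted (descending): 468, 410, 407, 407, 403, 395, 395, 324, 292
The 2 values of 407 occupy positions 3–4 → average rank (3+4)/2 = 3.5.
The 2 values of 395 occupy positions 6–7 → average rank (6+7)/2 = 6.5.

1, 6.5, 6.5, 3.5, 2, 5, 8, 9, 3.5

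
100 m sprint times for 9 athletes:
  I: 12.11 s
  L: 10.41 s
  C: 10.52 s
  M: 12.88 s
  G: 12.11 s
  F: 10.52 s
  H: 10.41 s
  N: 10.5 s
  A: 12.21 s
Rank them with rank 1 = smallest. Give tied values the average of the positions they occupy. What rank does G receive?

Sorted (ascending): 10.41, 10.41, 10.5, 10.52, 10.52, 12.11, 12.11, 12.21, 12.88
The 2 values of 10.41 occupy positions 1–2 → average rank (1+2)/2 = 1.5.
The 2 values of 10.52 occupy positions 4–5 → average rank (4+5)/2 = 4.5.
The 2 values of 12.11 occupy positions 6–7 → average rank (6+7)/2 = 6.5.
G has value 12.11 s → rank 6.5.

6.5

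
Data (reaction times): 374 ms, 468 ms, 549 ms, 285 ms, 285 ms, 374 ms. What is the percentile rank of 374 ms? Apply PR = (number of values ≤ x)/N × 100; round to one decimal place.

66.7

N = 6.
Strictly below 374: 2. Equal to 374: 2.
PR = 4/6 × 100 = 66.7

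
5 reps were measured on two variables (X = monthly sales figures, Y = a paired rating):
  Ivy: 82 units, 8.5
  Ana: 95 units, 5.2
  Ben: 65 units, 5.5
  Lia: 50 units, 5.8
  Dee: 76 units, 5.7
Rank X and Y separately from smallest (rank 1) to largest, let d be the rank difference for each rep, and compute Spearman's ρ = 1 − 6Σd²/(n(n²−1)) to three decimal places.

Ranks of variable 1: 4, 5, 2, 1, 3
Ranks of variable 2: 5, 1, 2, 4, 3
d = r₁ − r₂: -1, 4, 0, -3, 0
d²: 1, 16, 0, 9, 0; Σd² = 26
ρ = 1 − 6·26/(5·24) = 1 − 156/120 = -0.300

-0.300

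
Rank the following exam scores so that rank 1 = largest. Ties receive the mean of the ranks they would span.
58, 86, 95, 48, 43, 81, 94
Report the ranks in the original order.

5, 3, 1, 6, 7, 4, 2

Sorted (descending): 95, 94, 86, 81, 58, 48, 43
No ties — each value takes its position as its rank.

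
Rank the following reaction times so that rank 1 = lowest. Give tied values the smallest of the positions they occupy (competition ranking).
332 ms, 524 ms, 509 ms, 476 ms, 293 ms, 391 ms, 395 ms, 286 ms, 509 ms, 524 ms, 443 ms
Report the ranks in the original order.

Sorted (ascending): 286, 293, 332, 391, 395, 443, 476, 509, 509, 524, 524
The 2 values of 509 occupy positions 8–9 → each gets rank 8.
The 2 values of 524 occupy positions 10–11 → each gets rank 10.

3, 10, 8, 7, 2, 4, 5, 1, 8, 10, 6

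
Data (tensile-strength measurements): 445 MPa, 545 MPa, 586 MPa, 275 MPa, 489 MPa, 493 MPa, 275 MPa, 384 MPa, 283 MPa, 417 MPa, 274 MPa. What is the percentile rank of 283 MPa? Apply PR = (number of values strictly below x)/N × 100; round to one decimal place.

27.3

N = 11.
Strictly below 283: 3. Equal to 283: 1.
PR = 3/11 × 100 = 27.3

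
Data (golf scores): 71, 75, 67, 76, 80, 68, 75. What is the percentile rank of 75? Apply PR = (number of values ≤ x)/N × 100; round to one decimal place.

N = 7.
Strictly below 75: 3. Equal to 75: 2.
PR = 5/7 × 100 = 71.4

71.4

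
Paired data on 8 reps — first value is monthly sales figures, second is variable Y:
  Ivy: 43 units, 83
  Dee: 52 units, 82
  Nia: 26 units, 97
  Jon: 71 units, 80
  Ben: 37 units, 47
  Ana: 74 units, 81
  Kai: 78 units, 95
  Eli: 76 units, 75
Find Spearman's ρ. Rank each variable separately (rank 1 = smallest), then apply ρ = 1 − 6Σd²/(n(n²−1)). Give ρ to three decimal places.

-0.119

Ranks of variable 1: 3, 4, 1, 5, 2, 6, 8, 7
Ranks of variable 2: 6, 5, 8, 3, 1, 4, 7, 2
d = r₁ − r₂: -3, -1, -7, 2, 1, 2, 1, 5
d²: 9, 1, 49, 4, 1, 4, 1, 25; Σd² = 94
ρ = 1 − 6·94/(8·63) = 1 − 564/504 = -0.119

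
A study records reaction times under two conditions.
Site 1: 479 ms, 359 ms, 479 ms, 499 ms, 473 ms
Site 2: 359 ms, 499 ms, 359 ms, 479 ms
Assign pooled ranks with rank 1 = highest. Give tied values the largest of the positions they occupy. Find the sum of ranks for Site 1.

27

Sorted (descending): 499, 499, 479, 479, 479, 473, 359, 359, 359
The 2 values of 499 occupy positions 1–2 → each gets rank 2.
The 3 values of 479 occupy positions 3–5 → each gets rank 5.
The 3 values of 359 occupy positions 7–9 → each gets rank 9.
Site 1 values → pooled ranks: 479→5, 359→9, 479→5, 499→2, 473→6
Rank sum = 5 + 9 + 5 + 2 + 6 = 27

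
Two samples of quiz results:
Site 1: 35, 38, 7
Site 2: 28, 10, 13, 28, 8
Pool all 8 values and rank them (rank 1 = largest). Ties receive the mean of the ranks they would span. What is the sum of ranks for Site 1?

11

Sorted (descending): 38, 35, 28, 28, 13, 10, 8, 7
The 2 values of 28 occupy positions 3–4 → average rank (3+4)/2 = 3.5.
Site 1 values → pooled ranks: 35→2, 38→1, 7→8
Rank sum = 2 + 1 + 8 = 11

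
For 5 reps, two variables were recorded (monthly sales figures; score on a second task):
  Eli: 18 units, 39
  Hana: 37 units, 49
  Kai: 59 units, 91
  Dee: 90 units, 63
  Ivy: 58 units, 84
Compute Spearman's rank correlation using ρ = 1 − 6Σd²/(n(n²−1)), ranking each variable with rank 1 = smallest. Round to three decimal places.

0.700

Ranks of variable 1: 1, 2, 4, 5, 3
Ranks of variable 2: 1, 2, 5, 3, 4
d = r₁ − r₂: 0, 0, -1, 2, -1
d²: 0, 0, 1, 4, 1; Σd² = 6
ρ = 1 − 6·6/(5·24) = 1 − 36/120 = 0.700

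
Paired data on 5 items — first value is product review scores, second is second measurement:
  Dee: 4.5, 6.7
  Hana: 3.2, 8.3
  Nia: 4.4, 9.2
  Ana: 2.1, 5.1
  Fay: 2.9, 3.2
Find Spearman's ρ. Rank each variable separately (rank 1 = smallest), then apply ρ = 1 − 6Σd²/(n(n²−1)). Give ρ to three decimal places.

0.600

Ranks of variable 1: 5, 3, 4, 1, 2
Ranks of variable 2: 3, 4, 5, 2, 1
d = r₁ − r₂: 2, -1, -1, -1, 1
d²: 4, 1, 1, 1, 1; Σd² = 8
ρ = 1 − 6·8/(5·24) = 1 − 48/120 = 0.600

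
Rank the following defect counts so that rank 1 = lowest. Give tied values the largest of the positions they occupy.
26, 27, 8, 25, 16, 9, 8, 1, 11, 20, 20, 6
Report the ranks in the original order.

Sorted (ascending): 1, 6, 8, 8, 9, 11, 16, 20, 20, 25, 26, 27
The 2 values of 8 occupy positions 3–4 → each gets rank 4.
The 2 values of 20 occupy positions 8–9 → each gets rank 9.

11, 12, 4, 10, 7, 5, 4, 1, 6, 9, 9, 2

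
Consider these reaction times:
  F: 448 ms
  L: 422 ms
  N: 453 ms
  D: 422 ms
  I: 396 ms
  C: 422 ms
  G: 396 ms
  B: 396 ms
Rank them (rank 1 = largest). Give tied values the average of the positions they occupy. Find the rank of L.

Sorted (descending): 453, 448, 422, 422, 422, 396, 396, 396
The 3 values of 422 occupy positions 3–5 → average rank 4.
The 3 values of 396 occupy positions 6–8 → average rank 7.
L has value 422 ms → rank 4.

4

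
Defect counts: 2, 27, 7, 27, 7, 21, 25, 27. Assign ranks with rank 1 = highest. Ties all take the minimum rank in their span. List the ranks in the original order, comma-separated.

8, 1, 6, 1, 6, 5, 4, 1

Sorted (descending): 27, 27, 27, 25, 21, 7, 7, 2
The 3 values of 27 occupy positions 1–3 → each gets rank 1.
The 2 values of 7 occupy positions 6–7 → each gets rank 6.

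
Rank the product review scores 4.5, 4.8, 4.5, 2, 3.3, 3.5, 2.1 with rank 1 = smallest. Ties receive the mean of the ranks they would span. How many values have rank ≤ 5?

Sorted (ascending): 2, 2.1, 3.3, 3.5, 4.5, 4.5, 4.8
The 2 values of 4.5 occupy positions 5–6 → average rank (5+6)/2 = 5.5.
Ranks ≤ 5: {1, 2, 3, 4} → 4 values.

4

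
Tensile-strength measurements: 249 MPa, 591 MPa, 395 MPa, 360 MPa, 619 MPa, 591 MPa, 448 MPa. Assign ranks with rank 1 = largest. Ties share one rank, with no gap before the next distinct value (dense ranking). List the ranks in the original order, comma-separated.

6, 2, 4, 5, 1, 2, 3

Sorted (descending): 619, 591, 591, 448, 395, 360, 249
The 2 values of 591 share dense rank 2.
Remaining distinct values take the next consecutive integers.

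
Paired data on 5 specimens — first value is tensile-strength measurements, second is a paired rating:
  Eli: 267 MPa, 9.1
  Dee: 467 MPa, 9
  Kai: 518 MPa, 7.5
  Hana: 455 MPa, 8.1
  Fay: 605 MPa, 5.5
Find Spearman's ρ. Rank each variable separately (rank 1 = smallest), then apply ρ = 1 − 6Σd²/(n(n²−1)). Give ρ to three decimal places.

Ranks of variable 1: 1, 3, 4, 2, 5
Ranks of variable 2: 5, 4, 2, 3, 1
d = r₁ − r₂: -4, -1, 2, -1, 4
d²: 16, 1, 4, 1, 16; Σd² = 38
ρ = 1 − 6·38/(5·24) = 1 − 228/120 = -0.900

-0.900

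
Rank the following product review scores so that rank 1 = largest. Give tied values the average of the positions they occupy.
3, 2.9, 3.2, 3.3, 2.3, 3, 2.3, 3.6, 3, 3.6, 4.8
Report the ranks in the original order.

7, 9, 5, 4, 10.5, 7, 10.5, 2.5, 7, 2.5, 1

Sorted (descending): 4.8, 3.6, 3.6, 3.3, 3.2, 3, 3, 3, 2.9, 2.3, 2.3
The 2 values of 3.6 occupy positions 2–3 → average rank (2+3)/2 = 2.5.
The 3 values of 3 occupy positions 6–8 → average rank 7.
The 2 values of 2.3 occupy positions 10–11 → average rank (10+11)/2 = 10.5.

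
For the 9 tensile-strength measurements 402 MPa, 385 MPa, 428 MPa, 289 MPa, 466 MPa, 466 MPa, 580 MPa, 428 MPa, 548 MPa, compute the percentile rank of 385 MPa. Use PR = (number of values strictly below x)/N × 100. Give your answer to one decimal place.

11.1

N = 9.
Strictly below 385: 1. Equal to 385: 1.
PR = 1/9 × 100 = 11.1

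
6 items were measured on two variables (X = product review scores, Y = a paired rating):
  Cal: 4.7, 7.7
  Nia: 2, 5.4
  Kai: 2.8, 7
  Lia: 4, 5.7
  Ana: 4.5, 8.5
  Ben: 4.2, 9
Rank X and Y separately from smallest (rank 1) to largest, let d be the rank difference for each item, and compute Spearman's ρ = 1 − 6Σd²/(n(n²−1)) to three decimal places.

0.714

Ranks of variable 1: 6, 1, 2, 3, 5, 4
Ranks of variable 2: 4, 1, 3, 2, 5, 6
d = r₁ − r₂: 2, 0, -1, 1, 0, -2
d²: 4, 0, 1, 1, 0, 4; Σd² = 10
ρ = 1 − 6·10/(6·35) = 1 − 60/210 = 0.714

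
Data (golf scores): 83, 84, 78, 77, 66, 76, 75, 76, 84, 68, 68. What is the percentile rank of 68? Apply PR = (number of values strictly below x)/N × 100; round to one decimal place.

9.1

N = 11.
Strictly below 68: 1. Equal to 68: 2.
PR = 1/11 × 100 = 9.1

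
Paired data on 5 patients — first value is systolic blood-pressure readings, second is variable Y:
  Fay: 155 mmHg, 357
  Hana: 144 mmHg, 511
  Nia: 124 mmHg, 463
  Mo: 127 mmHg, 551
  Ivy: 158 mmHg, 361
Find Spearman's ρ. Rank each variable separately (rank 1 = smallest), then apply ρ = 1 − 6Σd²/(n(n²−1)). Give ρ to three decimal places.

-0.600

Ranks of variable 1: 4, 3, 1, 2, 5
Ranks of variable 2: 1, 4, 3, 5, 2
d = r₁ − r₂: 3, -1, -2, -3, 3
d²: 9, 1, 4, 9, 9; Σd² = 32
ρ = 1 − 6·32/(5·24) = 1 − 192/120 = -0.600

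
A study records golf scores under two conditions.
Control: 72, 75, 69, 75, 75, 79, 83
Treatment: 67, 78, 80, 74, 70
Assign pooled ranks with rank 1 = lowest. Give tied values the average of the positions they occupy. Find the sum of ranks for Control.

Sorted (ascending): 67, 69, 70, 72, 74, 75, 75, 75, 78, 79, 80, 83
The 3 values of 75 occupy positions 6–8 → average rank 7.
Control values → pooled ranks: 72→4, 75→7, 69→2, 75→7, 75→7, 79→10, 83→12
Rank sum = 4 + 7 + 2 + 7 + 7 + 10 + 12 = 49

49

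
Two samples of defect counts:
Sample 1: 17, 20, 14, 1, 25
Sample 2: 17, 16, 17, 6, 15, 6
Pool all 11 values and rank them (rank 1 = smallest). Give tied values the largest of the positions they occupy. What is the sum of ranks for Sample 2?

Sorted (ascending): 1, 6, 6, 14, 15, 16, 17, 17, 17, 20, 25
The 2 values of 6 occupy positions 2–3 → each gets rank 3.
The 3 values of 17 occupy positions 7–9 → each gets rank 9.
Sample 2 values → pooled ranks: 17→9, 16→6, 17→9, 6→3, 15→5, 6→3
Rank sum = 9 + 6 + 9 + 3 + 5 + 3 = 35

35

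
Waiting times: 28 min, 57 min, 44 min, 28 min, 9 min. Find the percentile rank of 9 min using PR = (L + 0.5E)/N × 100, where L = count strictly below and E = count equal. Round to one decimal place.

N = 5.
Strictly below 9: 0. Equal to 9: 1.
PR = (0 + 0.5·1)/5 × 100 = 10.0

10.0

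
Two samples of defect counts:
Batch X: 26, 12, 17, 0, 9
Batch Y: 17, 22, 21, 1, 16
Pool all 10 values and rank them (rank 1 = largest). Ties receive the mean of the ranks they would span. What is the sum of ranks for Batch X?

30.5

Sorted (descending): 26, 22, 21, 17, 17, 16, 12, 9, 1, 0
The 2 values of 17 occupy positions 4–5 → average rank (4+5)/2 = 4.5.
Batch X values → pooled ranks: 26→1, 12→7, 17→4.5, 0→10, 9→8
Rank sum = 1 + 7 + 4.5 + 10 + 8 = 30.5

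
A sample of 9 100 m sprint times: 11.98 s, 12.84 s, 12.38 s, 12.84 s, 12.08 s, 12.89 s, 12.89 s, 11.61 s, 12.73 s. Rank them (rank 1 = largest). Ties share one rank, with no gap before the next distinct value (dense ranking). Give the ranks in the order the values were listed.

Sorted (descending): 12.89, 12.89, 12.84, 12.84, 12.73, 12.38, 12.08, 11.98, 11.61
The 2 values of 12.89 share dense rank 1.
The 2 values of 12.84 share dense rank 2.
Remaining distinct values take the next consecutive integers.

6, 2, 4, 2, 5, 1, 1, 7, 3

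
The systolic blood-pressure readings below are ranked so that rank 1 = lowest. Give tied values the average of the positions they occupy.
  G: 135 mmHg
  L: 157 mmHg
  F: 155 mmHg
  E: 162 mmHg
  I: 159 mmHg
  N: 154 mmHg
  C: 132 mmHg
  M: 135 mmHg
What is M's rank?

Sorted (ascending): 132, 135, 135, 154, 155, 157, 159, 162
The 2 values of 135 occupy positions 2–3 → average rank (2+3)/2 = 2.5.
M has value 135 mmHg → rank 2.5.

2.5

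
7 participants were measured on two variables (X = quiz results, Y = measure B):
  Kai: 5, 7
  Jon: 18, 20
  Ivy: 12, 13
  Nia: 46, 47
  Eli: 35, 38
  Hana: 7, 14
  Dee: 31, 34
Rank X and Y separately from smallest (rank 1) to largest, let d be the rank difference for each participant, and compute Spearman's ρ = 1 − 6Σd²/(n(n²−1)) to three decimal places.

0.964

Ranks of variable 1: 1, 4, 3, 7, 6, 2, 5
Ranks of variable 2: 1, 4, 2, 7, 6, 3, 5
d = r₁ − r₂: 0, 0, 1, 0, 0, -1, 0
d²: 0, 0, 1, 0, 0, 1, 0; Σd² = 2
ρ = 1 − 6·2/(7·48) = 1 − 12/336 = 0.964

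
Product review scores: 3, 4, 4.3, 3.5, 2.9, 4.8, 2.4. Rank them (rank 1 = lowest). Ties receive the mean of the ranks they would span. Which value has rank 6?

Sorted (ascending): 2.4, 2.9, 3, 3.5, 4, 4.3, 4.8
No ties — each value takes its position as its rank.
Rank 6 → value 4.3.

4.3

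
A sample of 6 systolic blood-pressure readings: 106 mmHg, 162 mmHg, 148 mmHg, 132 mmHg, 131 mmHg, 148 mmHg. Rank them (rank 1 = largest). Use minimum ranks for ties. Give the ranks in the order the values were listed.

Sorted (descending): 162, 148, 148, 132, 131, 106
The 2 values of 148 occupy positions 2–3 → each gets rank 2.

6, 1, 2, 4, 5, 2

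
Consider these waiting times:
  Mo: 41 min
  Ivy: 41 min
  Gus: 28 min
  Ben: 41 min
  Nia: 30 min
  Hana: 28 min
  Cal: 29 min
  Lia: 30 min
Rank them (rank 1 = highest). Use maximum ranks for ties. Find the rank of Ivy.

3

Sorted (descending): 41, 41, 41, 30, 30, 29, 28, 28
The 3 values of 41 occupy positions 1–3 → each gets rank 3.
The 2 values of 30 occupy positions 4–5 → each gets rank 5.
The 2 values of 28 occupy positions 7–8 → each gets rank 8.
Ivy has value 41 min → rank 3.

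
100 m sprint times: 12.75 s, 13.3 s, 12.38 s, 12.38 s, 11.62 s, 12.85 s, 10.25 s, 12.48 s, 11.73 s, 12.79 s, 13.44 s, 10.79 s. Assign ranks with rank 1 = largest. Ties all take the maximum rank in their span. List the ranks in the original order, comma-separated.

Sorted (descending): 13.44, 13.3, 12.85, 12.79, 12.75, 12.48, 12.38, 12.38, 11.73, 11.62, 10.79, 10.25
The 2 values of 12.38 occupy positions 7–8 → each gets rank 8.

5, 2, 8, 8, 10, 3, 12, 6, 9, 4, 1, 11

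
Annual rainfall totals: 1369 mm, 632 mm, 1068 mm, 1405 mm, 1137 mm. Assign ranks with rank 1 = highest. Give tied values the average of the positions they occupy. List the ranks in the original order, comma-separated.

2, 5, 4, 1, 3

Sorted (descending): 1405, 1369, 1137, 1068, 632
No ties — each value takes its position as its rank.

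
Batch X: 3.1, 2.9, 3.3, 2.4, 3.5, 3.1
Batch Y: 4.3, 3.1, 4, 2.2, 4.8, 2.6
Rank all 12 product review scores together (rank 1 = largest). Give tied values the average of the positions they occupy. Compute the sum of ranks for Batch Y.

Sorted (descending): 4.8, 4.3, 4, 3.5, 3.3, 3.1, 3.1, 3.1, 2.9, 2.6, 2.4, 2.2
The 3 values of 3.1 occupy positions 6–8 → average rank 7.
Batch Y values → pooled ranks: 4.3→2, 3.1→7, 4→3, 2.2→12, 4.8→1, 2.6→10
Rank sum = 2 + 7 + 3 + 12 + 1 + 10 = 35

35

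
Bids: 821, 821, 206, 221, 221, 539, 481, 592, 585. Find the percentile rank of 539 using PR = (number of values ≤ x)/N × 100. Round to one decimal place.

55.6

N = 9.
Strictly below 539: 4. Equal to 539: 1.
PR = 5/9 × 100 = 55.6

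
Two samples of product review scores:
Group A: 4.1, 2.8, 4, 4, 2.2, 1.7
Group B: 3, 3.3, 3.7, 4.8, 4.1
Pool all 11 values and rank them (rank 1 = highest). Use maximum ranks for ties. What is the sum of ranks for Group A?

43

Sorted (descending): 4.8, 4.1, 4.1, 4, 4, 3.7, 3.3, 3, 2.8, 2.2, 1.7
The 2 values of 4.1 occupy positions 2–3 → each gets rank 3.
The 2 values of 4 occupy positions 4–5 → each gets rank 5.
Group A values → pooled ranks: 4.1→3, 2.8→9, 4→5, 4→5, 2.2→10, 1.7→11
Rank sum = 3 + 9 + 5 + 5 + 10 + 11 = 43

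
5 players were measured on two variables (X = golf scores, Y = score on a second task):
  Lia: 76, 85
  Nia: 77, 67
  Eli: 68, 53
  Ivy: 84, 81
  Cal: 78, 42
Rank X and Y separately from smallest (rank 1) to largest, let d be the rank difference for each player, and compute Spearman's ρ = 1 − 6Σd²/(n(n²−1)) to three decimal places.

Ranks of variable 1: 2, 3, 1, 5, 4
Ranks of variable 2: 5, 3, 2, 4, 1
d = r₁ − r₂: -3, 0, -1, 1, 3
d²: 9, 0, 1, 1, 9; Σd² = 20
ρ = 1 − 6·20/(5·24) = 1 − 120/120 = 0.000

0.000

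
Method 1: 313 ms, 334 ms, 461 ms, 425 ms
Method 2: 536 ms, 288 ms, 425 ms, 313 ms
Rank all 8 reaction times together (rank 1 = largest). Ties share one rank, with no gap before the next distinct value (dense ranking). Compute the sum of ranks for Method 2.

Sorted (descending): 536, 461, 425, 425, 334, 313, 313, 288
The 2 values of 425 share dense rank 3.
The 2 values of 313 share dense rank 5.
Remaining distinct values take the next consecutive integers.
Method 2 values → pooled ranks: 536→1, 288→6, 425→3, 313→5
Rank sum = 1 + 6 + 3 + 5 = 15

15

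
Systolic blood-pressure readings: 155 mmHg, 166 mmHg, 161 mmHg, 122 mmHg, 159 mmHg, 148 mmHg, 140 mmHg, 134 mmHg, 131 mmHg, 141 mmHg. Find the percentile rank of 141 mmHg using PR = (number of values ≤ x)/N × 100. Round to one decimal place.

50.0

N = 10.
Strictly below 141: 4. Equal to 141: 1.
PR = 5/10 × 100 = 50.0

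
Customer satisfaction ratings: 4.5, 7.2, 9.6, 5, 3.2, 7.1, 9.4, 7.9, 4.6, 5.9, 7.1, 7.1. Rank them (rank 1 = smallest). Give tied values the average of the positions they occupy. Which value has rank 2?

Sorted (ascending): 3.2, 4.5, 4.6, 5, 5.9, 7.1, 7.1, 7.1, 7.2, 7.9, 9.4, 9.6
The 3 values of 7.1 occupy positions 6–8 → average rank 7.
Rank 2 → value 4.5.

4.5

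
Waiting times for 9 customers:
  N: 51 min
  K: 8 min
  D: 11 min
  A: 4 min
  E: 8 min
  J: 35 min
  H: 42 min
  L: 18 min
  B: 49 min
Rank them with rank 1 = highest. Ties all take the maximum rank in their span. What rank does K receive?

8

Sorted (descending): 51, 49, 42, 35, 18, 11, 8, 8, 4
The 2 values of 8 occupy positions 7–8 → each gets rank 8.
K has value 8 min → rank 8.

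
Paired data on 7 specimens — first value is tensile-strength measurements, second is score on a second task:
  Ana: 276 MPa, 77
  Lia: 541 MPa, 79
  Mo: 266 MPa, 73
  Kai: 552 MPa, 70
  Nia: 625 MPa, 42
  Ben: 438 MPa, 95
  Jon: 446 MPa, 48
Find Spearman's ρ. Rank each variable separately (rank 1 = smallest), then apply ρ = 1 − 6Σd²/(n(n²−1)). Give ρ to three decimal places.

-0.500

Ranks of variable 1: 2, 5, 1, 6, 7, 3, 4
Ranks of variable 2: 5, 6, 4, 3, 1, 7, 2
d = r₁ − r₂: -3, -1, -3, 3, 6, -4, 2
d²: 9, 1, 9, 9, 36, 16, 4; Σd² = 84
ρ = 1 − 6·84/(7·48) = 1 − 504/336 = -0.500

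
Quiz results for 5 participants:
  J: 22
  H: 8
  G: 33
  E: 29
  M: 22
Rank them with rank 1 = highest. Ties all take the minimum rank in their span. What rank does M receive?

3

Sorted (descending): 33, 29, 22, 22, 8
The 2 values of 22 occupy positions 3–4 → each gets rank 3.
M has value 22 → rank 3.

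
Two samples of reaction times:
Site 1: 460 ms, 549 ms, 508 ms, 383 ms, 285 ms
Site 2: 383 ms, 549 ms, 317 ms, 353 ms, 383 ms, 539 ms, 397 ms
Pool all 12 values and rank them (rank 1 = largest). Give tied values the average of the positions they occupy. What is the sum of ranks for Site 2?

47.5

Sorted (descending): 549, 549, 539, 508, 460, 397, 383, 383, 383, 353, 317, 285
The 2 values of 549 occupy positions 1–2 → average rank (1+2)/2 = 1.5.
The 3 values of 383 occupy positions 7–9 → average rank 8.
Site 2 values → pooled ranks: 383→8, 549→1.5, 317→11, 353→10, 383→8, 539→3, 397→6
Rank sum = 8 + 1.5 + 11 + 10 + 8 + 3 + 6 = 47.5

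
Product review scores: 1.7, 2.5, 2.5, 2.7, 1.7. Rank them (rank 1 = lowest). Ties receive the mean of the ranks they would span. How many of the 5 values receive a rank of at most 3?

2

Sorted (ascending): 1.7, 1.7, 2.5, 2.5, 2.7
The 2 values of 1.7 occupy positions 1–2 → average rank (1+2)/2 = 1.5.
The 2 values of 2.5 occupy positions 3–4 → average rank (3+4)/2 = 3.5.
Ranks ≤ 3: {1.5, 1.5} → 2 values.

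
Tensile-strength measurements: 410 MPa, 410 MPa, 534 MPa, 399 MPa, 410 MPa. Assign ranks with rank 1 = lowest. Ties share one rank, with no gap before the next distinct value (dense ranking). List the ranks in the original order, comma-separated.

2, 2, 3, 1, 2

Sorted (ascending): 399, 410, 410, 410, 534
The 3 values of 410 share dense rank 2.
Remaining distinct values take the next consecutive integers.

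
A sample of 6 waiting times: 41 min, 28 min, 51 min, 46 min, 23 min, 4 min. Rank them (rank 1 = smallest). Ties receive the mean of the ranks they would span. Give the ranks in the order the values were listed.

4, 3, 6, 5, 2, 1

Sorted (ascending): 4, 23, 28, 41, 46, 51
No ties — each value takes its position as its rank.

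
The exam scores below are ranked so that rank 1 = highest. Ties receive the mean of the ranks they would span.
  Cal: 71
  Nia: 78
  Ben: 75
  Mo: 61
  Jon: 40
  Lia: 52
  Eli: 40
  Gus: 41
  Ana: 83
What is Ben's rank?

3

Sorted (descending): 83, 78, 75, 71, 61, 52, 41, 40, 40
The 2 values of 40 occupy positions 8–9 → average rank (8+9)/2 = 8.5.
Ben has value 75 → rank 3.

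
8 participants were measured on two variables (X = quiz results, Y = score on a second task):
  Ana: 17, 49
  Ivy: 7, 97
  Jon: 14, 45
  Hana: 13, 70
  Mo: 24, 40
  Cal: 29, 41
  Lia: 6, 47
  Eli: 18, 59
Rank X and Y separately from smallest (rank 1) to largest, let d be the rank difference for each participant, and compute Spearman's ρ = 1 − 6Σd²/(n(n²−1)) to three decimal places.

-0.595

Ranks of variable 1: 5, 2, 4, 3, 7, 8, 1, 6
Ranks of variable 2: 5, 8, 3, 7, 1, 2, 4, 6
d = r₁ − r₂: 0, -6, 1, -4, 6, 6, -3, 0
d²: 0, 36, 1, 16, 36, 36, 9, 0; Σd² = 134
ρ = 1 − 6·134/(8·63) = 1 − 804/504 = -0.595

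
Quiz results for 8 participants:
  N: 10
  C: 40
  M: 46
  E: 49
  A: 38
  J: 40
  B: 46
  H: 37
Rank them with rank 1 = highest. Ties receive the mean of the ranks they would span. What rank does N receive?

Sorted (descending): 49, 46, 46, 40, 40, 38, 37, 10
The 2 values of 46 occupy positions 2–3 → average rank (2+3)/2 = 2.5.
The 2 values of 40 occupy positions 4–5 → average rank (4+5)/2 = 4.5.
N has value 10 → rank 8.

8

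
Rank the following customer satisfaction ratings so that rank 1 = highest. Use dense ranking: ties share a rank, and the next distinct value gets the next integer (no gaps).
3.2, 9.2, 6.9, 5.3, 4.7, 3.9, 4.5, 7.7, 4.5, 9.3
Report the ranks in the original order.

Sorted (descending): 9.3, 9.2, 7.7, 6.9, 5.3, 4.7, 4.5, 4.5, 3.9, 3.2
The 2 values of 4.5 share dense rank 7.
Remaining distinct values take the next consecutive integers.

9, 2, 4, 5, 6, 8, 7, 3, 7, 1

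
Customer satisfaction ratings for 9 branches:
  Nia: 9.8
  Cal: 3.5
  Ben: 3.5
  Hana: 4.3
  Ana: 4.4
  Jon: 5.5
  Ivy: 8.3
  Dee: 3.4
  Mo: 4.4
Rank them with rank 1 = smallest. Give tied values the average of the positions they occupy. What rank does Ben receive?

Sorted (ascending): 3.4, 3.5, 3.5, 4.3, 4.4, 4.4, 5.5, 8.3, 9.8
The 2 values of 3.5 occupy positions 2–3 → average rank (2+3)/2 = 2.5.
The 2 values of 4.4 occupy positions 5–6 → average rank (5+6)/2 = 5.5.
Ben has value 3.5 → rank 2.5.

2.5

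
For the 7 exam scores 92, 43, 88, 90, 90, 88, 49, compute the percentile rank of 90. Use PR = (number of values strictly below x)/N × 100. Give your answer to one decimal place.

57.1

N = 7.
Strictly below 90: 4. Equal to 90: 2.
PR = 4/7 × 100 = 57.1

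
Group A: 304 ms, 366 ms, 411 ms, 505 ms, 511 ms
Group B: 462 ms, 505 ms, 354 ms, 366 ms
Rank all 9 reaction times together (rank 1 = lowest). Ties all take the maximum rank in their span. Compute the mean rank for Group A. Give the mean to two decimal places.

Sorted (ascending): 304, 354, 366, 366, 411, 462, 505, 505, 511
The 2 values of 366 occupy positions 3–4 → each gets rank 4.
The 2 values of 505 occupy positions 7–8 → each gets rank 8.
Group A values → pooled ranks: 304→1, 366→4, 411→5, 505→8, 511→9
Mean rank = (1 + 4 + 5 + 8 + 9) / 5 = 5.40

5.40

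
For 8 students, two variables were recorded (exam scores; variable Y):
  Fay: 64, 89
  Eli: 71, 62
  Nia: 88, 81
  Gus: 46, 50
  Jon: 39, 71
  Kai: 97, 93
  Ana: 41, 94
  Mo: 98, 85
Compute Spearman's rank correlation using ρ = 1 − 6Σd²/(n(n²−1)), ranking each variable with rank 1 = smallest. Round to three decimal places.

0.167

Ranks of variable 1: 4, 5, 6, 3, 1, 7, 2, 8
Ranks of variable 2: 6, 2, 4, 1, 3, 7, 8, 5
d = r₁ − r₂: -2, 3, 2, 2, -2, 0, -6, 3
d²: 4, 9, 4, 4, 4, 0, 36, 9; Σd² = 70
ρ = 1 − 6·70/(8·63) = 1 − 420/504 = 0.167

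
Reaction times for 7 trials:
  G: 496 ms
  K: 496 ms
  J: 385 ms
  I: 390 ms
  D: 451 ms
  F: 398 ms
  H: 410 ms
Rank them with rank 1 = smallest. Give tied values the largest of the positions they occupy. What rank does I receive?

2

Sorted (ascending): 385, 390, 398, 410, 451, 496, 496
The 2 values of 496 occupy positions 6–7 → each gets rank 7.
I has value 390 ms → rank 2.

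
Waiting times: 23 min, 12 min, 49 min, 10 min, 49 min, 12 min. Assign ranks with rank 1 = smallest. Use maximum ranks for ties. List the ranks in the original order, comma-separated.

4, 3, 6, 1, 6, 3

Sorted (ascending): 10, 12, 12, 23, 49, 49
The 2 values of 12 occupy positions 2–3 → each gets rank 3.
The 2 values of 49 occupy positions 5–6 → each gets rank 6.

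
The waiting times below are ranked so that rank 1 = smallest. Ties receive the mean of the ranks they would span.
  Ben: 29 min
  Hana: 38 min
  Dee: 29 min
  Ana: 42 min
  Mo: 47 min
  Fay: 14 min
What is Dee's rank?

Sorted (ascending): 14, 29, 29, 38, 42, 47
The 2 values of 29 occupy positions 2–3 → average rank (2+3)/2 = 2.5.
Dee has value 29 min → rank 2.5.

2.5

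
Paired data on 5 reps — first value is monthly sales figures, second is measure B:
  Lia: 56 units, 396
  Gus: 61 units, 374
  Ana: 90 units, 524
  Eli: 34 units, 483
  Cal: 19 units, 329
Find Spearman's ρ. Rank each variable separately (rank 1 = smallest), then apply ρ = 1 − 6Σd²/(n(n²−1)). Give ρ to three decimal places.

0.600

Ranks of variable 1: 3, 4, 5, 2, 1
Ranks of variable 2: 3, 2, 5, 4, 1
d = r₁ − r₂: 0, 2, 0, -2, 0
d²: 0, 4, 0, 4, 0; Σd² = 8
ρ = 1 − 6·8/(5·24) = 1 − 48/120 = 0.600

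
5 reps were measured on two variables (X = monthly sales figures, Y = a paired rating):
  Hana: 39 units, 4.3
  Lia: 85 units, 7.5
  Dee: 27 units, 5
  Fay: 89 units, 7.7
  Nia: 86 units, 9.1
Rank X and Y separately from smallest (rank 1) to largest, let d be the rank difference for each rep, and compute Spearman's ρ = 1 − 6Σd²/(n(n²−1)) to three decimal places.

0.800

Ranks of variable 1: 2, 3, 1, 5, 4
Ranks of variable 2: 1, 3, 2, 4, 5
d = r₁ − r₂: 1, 0, -1, 1, -1
d²: 1, 0, 1, 1, 1; Σd² = 4
ρ = 1 − 6·4/(5·24) = 1 − 24/120 = 0.800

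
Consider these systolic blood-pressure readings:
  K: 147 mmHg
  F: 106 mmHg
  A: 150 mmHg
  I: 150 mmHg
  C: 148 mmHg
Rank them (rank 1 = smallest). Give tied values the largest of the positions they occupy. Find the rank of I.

Sorted (ascending): 106, 147, 148, 150, 150
The 2 values of 150 occupy positions 4–5 → each gets rank 5.
I has value 150 mmHg → rank 5.

5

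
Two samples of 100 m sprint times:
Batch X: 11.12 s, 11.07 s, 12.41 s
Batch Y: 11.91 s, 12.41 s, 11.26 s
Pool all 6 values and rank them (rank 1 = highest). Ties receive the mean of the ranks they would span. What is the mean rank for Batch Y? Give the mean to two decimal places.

Sorted (descending): 12.41, 12.41, 11.91, 11.26, 11.12, 11.07
The 2 values of 12.41 occupy positions 1–2 → average rank (1+2)/2 = 1.5.
Batch Y values → pooled ranks: 11.91→3, 12.41→1.5, 11.26→4
Mean rank = (3 + 1.5 + 4) / 3 = 2.83

2.83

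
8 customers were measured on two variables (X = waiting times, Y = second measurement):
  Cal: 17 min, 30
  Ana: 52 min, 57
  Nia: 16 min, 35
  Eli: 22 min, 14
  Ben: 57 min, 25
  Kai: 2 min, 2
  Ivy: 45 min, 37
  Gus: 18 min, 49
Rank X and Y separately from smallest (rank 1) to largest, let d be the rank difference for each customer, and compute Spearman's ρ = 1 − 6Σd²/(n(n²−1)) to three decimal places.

Ranks of variable 1: 3, 7, 2, 5, 8, 1, 6, 4
Ranks of variable 2: 4, 8, 5, 2, 3, 1, 6, 7
d = r₁ − r₂: -1, -1, -3, 3, 5, 0, 0, -3
d²: 1, 1, 9, 9, 25, 0, 0, 9; Σd² = 54
ρ = 1 − 6·54/(8·63) = 1 − 324/504 = 0.357

0.357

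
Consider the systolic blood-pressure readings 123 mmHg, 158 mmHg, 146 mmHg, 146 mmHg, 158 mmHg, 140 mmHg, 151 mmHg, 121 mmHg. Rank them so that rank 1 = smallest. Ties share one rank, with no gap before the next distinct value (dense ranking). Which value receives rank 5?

Sorted (ascending): 121, 123, 140, 146, 146, 151, 158, 158
The 2 values of 146 share dense rank 4.
The 2 values of 158 share dense rank 6.
Remaining distinct values take the next consecutive integers.
Rank 5 → value 151.

151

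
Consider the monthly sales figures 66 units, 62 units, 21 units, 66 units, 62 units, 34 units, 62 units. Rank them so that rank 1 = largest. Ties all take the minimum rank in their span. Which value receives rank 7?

21

Sorted (descending): 66, 66, 62, 62, 62, 34, 21
The 2 values of 66 occupy positions 1–2 → each gets rank 1.
The 3 values of 62 occupy positions 3–5 → each gets rank 3.
Rank 7 → value 21.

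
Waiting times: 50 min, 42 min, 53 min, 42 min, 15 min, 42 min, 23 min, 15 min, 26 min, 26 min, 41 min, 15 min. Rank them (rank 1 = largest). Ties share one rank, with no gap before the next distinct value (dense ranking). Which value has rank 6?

Sorted (descending): 53, 50, 42, 42, 42, 41, 26, 26, 23, 15, 15, 15
The 3 values of 42 share dense rank 3.
The 2 values of 26 share dense rank 5.
The 3 values of 15 share dense rank 7.
Remaining distinct values take the next consecutive integers.
Rank 6 → value 23.

23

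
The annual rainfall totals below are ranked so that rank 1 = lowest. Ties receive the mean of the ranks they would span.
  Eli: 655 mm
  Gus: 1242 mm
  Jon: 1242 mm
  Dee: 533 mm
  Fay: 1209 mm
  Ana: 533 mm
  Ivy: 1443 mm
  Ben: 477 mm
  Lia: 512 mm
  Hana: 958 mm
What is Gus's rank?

8.5

Sorted (ascending): 477, 512, 533, 533, 655, 958, 1209, 1242, 1242, 1443
The 2 values of 533 occupy positions 3–4 → average rank (3+4)/2 = 3.5.
The 2 values of 1242 occupy positions 8–9 → average rank (8+9)/2 = 8.5.
Gus has value 1242 mm → rank 8.5.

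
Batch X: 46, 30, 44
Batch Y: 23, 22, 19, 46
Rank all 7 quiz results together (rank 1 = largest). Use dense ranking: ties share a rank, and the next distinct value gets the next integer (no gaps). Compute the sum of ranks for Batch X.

6

Sorted (descending): 46, 46, 44, 30, 23, 22, 19
The 2 values of 46 share dense rank 1.
Remaining distinct values take the next consecutive integers.
Batch X values → pooled ranks: 46→1, 30→3, 44→2
Rank sum = 1 + 3 + 2 = 6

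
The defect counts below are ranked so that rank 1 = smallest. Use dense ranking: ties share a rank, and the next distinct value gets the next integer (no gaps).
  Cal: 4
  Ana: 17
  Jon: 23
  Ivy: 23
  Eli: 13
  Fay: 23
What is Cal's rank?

1

Sorted (ascending): 4, 13, 17, 23, 23, 23
The 3 values of 23 share dense rank 4.
Remaining distinct values take the next consecutive integers.
Cal has value 4 → rank 1.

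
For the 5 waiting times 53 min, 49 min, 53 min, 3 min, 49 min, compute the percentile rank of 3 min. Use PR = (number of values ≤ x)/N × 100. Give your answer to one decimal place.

N = 5.
Strictly below 3: 0. Equal to 3: 1.
PR = 1/5 × 100 = 20.0

20.0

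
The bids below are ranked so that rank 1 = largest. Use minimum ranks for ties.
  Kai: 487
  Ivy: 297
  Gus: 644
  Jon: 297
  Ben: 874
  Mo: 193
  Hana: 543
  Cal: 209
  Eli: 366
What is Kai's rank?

4

Sorted (descending): 874, 644, 543, 487, 366, 297, 297, 209, 193
The 2 values of 297 occupy positions 6–7 → each gets rank 6.
Kai has value 487 → rank 4.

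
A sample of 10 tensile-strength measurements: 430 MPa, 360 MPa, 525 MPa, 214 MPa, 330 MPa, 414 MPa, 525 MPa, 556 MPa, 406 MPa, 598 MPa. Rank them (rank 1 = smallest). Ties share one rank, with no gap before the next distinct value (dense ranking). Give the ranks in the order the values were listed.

Sorted (ascending): 214, 330, 360, 406, 414, 430, 525, 525, 556, 598
The 2 values of 525 share dense rank 7.
Remaining distinct values take the next consecutive integers.

6, 3, 7, 1, 2, 5, 7, 8, 4, 9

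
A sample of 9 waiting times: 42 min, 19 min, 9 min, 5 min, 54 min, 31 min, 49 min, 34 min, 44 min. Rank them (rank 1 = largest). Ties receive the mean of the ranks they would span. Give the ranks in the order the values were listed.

4, 7, 8, 9, 1, 6, 2, 5, 3

Sorted (descending): 54, 49, 44, 42, 34, 31, 19, 9, 5
No ties — each value takes its position as its rank.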